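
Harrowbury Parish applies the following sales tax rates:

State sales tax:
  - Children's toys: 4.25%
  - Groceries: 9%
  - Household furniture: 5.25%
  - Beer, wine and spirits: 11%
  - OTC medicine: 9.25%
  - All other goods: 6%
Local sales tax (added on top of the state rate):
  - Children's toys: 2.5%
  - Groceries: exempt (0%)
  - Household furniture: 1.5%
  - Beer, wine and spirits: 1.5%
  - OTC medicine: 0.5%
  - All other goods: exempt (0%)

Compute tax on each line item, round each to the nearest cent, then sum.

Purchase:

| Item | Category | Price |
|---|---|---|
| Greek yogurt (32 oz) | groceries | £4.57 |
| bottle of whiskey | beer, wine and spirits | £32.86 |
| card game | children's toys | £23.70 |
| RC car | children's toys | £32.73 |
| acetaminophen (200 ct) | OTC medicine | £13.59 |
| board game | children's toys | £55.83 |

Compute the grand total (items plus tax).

Greek yogurt (32 oz) £4.57: groceries → 9% + 0% local = 9% → £0.41
Bottle of whiskey £32.86: beer, wine and spirits → 11% + 1.5% local = 12.5% → £4.11
Card game £23.70: children's toys → 4.25% + 2.5% local = 6.75% → £1.60
RC car £32.73: children's toys → 4.25% + 2.5% local = 6.75% → £2.21
Acetaminophen (200 ct) £13.59: OTC medicine → 9.25% + 0.5% local = 9.75% → £1.33
Board game £55.83: children's toys → 4.25% + 2.5% local = 6.75% → £3.77
Subtotal = £163.28; tax = £13.43; total due = £176.71

£176.71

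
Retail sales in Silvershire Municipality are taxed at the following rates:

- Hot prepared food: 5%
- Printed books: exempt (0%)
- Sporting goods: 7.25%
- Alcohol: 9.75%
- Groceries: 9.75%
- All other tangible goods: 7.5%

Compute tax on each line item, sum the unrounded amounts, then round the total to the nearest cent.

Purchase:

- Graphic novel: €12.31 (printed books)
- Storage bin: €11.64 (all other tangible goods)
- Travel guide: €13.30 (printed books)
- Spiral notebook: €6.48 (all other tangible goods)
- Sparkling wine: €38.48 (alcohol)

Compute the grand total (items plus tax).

€87.32

Graphic novel €12.31: printed books → 0% → €0.00
Storage bin €11.64: all other tangible goods → 7.5% → €0.873
Travel guide €13.30: printed books → 0% → €0.00
Spiral notebook €6.48: all other tangible goods → 7.5% → €0.486
Sparkling wine €38.48: alcohol → 9.75% → €3.7518
Subtotal = €82.21; unrounded tax = €5.1108 → €5.11; total due = €87.32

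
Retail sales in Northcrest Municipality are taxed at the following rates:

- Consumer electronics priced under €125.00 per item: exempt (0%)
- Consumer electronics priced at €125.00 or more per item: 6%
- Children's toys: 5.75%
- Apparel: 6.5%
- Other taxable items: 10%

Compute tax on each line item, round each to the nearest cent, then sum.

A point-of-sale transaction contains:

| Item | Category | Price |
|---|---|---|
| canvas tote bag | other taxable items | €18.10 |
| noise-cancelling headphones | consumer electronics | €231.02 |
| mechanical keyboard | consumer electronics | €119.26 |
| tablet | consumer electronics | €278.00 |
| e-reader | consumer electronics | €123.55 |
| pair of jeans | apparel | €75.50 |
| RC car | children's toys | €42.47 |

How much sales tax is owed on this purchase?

Canvas tote bag €18.10: other taxable items → 10% → €1.81
Noise-cancelling headphones €231.02: consumer electronics, €125.00 or more → 6% → €13.86
Mechanical keyboard €119.26: consumer electronics, under €125.00 → 0% → €0.00
Tablet €278.00: consumer electronics, €125.00 or more → 6% → €16.68
E-reader €123.55: consumer electronics, under €125.00 → 0% → €0.00
Pair of jeans €75.50: apparel → 6.5% → €4.91
RC car €42.47: children's toys → 5.75% → €2.44
Total tax = €1.81 + €13.86 + €16.68 + €4.91 + €2.44 = €39.70

€39.70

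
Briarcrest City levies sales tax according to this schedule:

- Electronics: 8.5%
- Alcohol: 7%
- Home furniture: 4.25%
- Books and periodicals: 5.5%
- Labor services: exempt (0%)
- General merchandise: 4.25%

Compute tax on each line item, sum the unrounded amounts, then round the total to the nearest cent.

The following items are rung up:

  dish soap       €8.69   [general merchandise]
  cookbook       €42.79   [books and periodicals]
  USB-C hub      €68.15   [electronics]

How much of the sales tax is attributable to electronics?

USB-C hub €68.15: electronics → 8.5% → €5.79275
Tax on electronics: unrounded sum = €5.79275 → €5.79

€5.79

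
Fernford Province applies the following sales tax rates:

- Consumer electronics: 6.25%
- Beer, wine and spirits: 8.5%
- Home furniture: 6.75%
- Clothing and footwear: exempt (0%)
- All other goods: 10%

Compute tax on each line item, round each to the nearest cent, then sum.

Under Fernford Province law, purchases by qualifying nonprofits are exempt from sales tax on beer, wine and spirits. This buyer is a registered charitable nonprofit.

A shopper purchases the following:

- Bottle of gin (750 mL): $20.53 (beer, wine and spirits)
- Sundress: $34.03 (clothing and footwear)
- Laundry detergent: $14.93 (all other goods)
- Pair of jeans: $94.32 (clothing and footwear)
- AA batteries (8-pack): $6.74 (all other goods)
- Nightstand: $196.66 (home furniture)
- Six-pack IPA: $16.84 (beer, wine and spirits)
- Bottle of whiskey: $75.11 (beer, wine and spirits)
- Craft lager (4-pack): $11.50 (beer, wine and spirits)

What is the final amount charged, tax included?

Bottle of gin (750 mL) $20.53: beer, wine and spirits, buyer-exempt → 0% → $0.00
Sundress $34.03: clothing and footwear → 0% → $0.00
Laundry detergent $14.93: all other goods → 10% → $1.49
Pair of jeans $94.32: clothing and footwear → 0% → $0.00
AA batteries (8-pack) $6.74: all other goods → 10% → $0.67
Nightstand $196.66: home furniture → 6.75% → $13.27
Six-pack IPA $16.84: beer, wine and spirits, buyer-exempt → 0% → $0.00
Bottle of whiskey $75.11: beer, wine and spirits, buyer-exempt → 0% → $0.00
Craft lager (4-pack) $11.50: beer, wine and spirits, buyer-exempt → 0% → $0.00
Subtotal = $470.66; tax = $15.43; total due = $486.09

$486.09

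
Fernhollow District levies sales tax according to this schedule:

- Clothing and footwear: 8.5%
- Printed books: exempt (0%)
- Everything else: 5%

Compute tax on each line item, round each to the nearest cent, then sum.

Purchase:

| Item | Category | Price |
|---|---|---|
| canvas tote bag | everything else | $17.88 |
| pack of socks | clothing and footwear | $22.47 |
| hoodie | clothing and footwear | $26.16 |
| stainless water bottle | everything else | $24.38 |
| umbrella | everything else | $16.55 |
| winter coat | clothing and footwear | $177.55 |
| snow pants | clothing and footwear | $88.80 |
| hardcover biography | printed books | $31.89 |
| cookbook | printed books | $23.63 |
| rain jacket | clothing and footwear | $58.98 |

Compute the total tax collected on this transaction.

Canvas tote bag $17.88: everything else → 5% → $0.89
Pack of socks $22.47: clothing and footwear → 8.5% → $1.91
Hoodie $26.16: clothing and footwear → 8.5% → $2.22
Stainless water bottle $24.38: everything else → 5% → $1.22
Umbrella $16.55: everything else → 5% → $0.83
Winter coat $177.55: clothing and footwear → 8.5% → $15.09
Snow pants $88.80: clothing and footwear → 8.5% → $7.55
Hardcover biography $31.89: printed books → 0% → $0.00
Cookbook $23.63: printed books → 0% → $0.00
Rain jacket $58.98: clothing and footwear → 8.5% → $5.01
Total tax = $0.89 + $1.91 + $2.22 + $1.22 + $0.83 + $15.09 + $7.55 + $5.01 = $34.72

$34.72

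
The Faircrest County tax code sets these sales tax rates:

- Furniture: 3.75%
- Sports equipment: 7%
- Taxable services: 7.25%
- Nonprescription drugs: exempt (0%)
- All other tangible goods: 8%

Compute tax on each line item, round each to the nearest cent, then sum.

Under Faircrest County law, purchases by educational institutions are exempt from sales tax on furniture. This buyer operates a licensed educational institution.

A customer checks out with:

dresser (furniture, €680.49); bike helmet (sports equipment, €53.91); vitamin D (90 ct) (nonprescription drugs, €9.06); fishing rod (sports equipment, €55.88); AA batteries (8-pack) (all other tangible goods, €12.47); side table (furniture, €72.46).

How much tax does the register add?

Dresser €680.49: furniture, buyer-exempt → 0% → €0.00
Bike helmet €53.91: sports equipment → 7% → €3.77
Vitamin D (90 ct) €9.06: nonprescription drugs → 0% → €0.00
Fishing rod €55.88: sports equipment → 7% → €3.91
AA batteries (8-pack) €12.47: all other tangible goods → 8% → €1.00
Side table €72.46: furniture, buyer-exempt → 0% → €0.00
Total tax = €3.77 + €3.91 + €1.00 = €8.68

€8.68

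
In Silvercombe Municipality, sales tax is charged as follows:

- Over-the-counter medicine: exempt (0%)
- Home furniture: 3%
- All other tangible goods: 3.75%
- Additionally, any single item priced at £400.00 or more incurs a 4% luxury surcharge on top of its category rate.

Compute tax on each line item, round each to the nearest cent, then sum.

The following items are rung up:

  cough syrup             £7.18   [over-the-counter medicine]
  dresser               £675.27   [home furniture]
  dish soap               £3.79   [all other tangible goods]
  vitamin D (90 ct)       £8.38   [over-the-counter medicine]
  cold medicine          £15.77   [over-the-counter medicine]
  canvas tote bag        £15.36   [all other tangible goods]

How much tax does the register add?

Cough syrup £7.18: over-the-counter medicine → 0% → £0.00
Dresser £675.27: home furniture → 3% + 4% surcharge = 7% → £47.27
Dish soap £3.79: all other tangible goods → 3.75% → £0.14
Vitamin D (90 ct) £8.38: over-the-counter medicine → 0% → £0.00
Cold medicine £15.77: over-the-counter medicine → 0% → £0.00
Canvas tote bag £15.36: all other tangible goods → 3.75% → £0.58
Total tax = £47.27 + £0.14 + £0.58 = £47.99

£47.99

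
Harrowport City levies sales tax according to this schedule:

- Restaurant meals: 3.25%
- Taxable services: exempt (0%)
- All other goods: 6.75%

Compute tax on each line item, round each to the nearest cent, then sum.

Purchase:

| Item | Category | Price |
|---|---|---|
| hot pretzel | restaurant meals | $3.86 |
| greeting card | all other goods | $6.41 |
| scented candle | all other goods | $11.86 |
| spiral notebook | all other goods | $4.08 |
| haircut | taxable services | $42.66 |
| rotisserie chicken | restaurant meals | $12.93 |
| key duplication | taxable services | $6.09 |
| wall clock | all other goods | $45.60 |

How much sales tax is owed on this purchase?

Hot pretzel $3.86: restaurant meals → 3.25% → $0.13
Greeting card $6.41: all other goods → 6.75% → $0.43
Scented candle $11.86: all other goods → 6.75% → $0.80
Spiral notebook $4.08: all other goods → 6.75% → $0.28
Haircut $42.66: taxable services → 0% → $0.00
Rotisserie chicken $12.93: restaurant meals → 3.25% → $0.42
Key duplication $6.09: taxable services → 0% → $0.00
Wall clock $45.60: all other goods → 6.75% → $3.08
Total tax = $0.13 + $0.43 + $0.80 + $0.28 + $0.42 + $3.08 = $5.14

$5.14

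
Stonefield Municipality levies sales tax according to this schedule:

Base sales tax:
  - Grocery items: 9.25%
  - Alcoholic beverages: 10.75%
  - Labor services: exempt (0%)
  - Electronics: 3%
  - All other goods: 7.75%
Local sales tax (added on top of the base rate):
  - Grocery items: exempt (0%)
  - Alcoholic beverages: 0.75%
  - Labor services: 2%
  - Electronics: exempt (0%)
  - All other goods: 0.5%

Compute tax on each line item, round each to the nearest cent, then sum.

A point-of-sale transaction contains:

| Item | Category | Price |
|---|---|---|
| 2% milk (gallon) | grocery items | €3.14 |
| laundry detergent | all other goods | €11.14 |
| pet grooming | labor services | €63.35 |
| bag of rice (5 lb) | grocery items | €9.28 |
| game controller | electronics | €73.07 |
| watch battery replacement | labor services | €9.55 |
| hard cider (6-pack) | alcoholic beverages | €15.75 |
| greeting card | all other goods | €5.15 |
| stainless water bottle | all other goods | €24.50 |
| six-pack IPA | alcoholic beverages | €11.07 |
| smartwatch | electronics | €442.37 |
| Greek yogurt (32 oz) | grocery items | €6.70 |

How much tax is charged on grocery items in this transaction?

2% milk (gallon) €3.14: grocery items → 9.25% + 0% local = 9.25% → €0.29
Bag of rice (5 lb) €9.28: grocery items → 9.25% + 0% local = 9.25% → €0.86
Greek yogurt (32 oz) €6.70: grocery items → 9.25% + 0% local = 9.25% → €0.62
Tax on grocery items = €0.29 + €0.86 + €0.62 = €1.77

€1.77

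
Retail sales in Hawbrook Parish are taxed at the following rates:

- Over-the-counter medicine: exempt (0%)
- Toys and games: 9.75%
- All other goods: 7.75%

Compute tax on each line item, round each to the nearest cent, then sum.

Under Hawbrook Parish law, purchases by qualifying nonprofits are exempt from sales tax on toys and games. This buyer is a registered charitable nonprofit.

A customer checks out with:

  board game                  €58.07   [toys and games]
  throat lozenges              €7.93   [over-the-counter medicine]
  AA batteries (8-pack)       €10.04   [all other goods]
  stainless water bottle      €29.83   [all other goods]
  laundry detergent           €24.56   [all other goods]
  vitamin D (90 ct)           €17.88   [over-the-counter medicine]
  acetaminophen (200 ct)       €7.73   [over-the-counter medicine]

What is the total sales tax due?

€4.99

Board game €58.07: toys and games, buyer-exempt → 0% → €0.00
Throat lozenges €7.93: over-the-counter medicine → 0% → €0.00
AA batteries (8-pack) €10.04: all other goods → 7.75% → €0.78
Stainless water bottle €29.83: all other goods → 7.75% → €2.31
Laundry detergent €24.56: all other goods → 7.75% → €1.90
Vitamin D (90 ct) €17.88: over-the-counter medicine → 0% → €0.00
Acetaminophen (200 ct) €7.73: over-the-counter medicine → 0% → €0.00
Total tax = €0.78 + €2.31 + €1.90 = €4.99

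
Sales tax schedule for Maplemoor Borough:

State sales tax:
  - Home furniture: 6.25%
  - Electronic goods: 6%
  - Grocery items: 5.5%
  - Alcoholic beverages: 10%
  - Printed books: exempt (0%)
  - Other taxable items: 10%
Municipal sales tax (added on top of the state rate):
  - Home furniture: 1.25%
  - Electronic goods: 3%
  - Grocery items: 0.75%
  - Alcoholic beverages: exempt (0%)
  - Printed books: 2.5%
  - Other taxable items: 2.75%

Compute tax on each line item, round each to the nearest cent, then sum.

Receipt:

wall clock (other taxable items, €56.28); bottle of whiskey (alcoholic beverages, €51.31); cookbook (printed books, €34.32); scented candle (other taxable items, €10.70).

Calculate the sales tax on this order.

Wall clock €56.28: other taxable items → 10% + 2.75% municipal = 12.75% → €7.18
Bottle of whiskey €51.31: alcoholic beverages → 10% + 0% municipal = 10% → €5.13
Cookbook €34.32: printed books → 0% + 2.5% municipal = 2.5% → €0.86
Scented candle €10.70: other taxable items → 10% + 2.75% municipal = 12.75% → €1.36
Total tax = €7.18 + €5.13 + €0.86 + €1.36 = €14.53

€14.53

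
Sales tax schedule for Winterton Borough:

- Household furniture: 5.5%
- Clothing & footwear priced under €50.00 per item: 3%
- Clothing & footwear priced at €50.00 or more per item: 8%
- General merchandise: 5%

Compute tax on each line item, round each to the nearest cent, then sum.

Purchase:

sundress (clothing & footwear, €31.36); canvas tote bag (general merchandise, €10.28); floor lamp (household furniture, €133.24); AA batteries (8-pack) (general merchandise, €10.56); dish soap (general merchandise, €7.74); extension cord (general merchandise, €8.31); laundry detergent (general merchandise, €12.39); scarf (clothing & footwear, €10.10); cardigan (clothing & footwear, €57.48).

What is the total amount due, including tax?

€297.10

Sundress €31.36: clothing & footwear, under €50.00 → 3% → €0.94
Canvas tote bag €10.28: general merchandise → 5% → €0.51
Floor lamp €133.24: household furniture → 5.5% → €7.33
AA batteries (8-pack) €10.56: general merchandise → 5% → €0.53
Dish soap €7.74: general merchandise → 5% → €0.39
Extension cord €8.31: general merchandise → 5% → €0.42
Laundry detergent €12.39: general merchandise → 5% → €0.62
Scarf €10.10: clothing & footwear, under €50.00 → 3% → €0.30
Cardigan €57.48: clothing & footwear, €50.00 or more → 8% → €4.60
Subtotal = €281.46; tax = €15.64; total due = €297.10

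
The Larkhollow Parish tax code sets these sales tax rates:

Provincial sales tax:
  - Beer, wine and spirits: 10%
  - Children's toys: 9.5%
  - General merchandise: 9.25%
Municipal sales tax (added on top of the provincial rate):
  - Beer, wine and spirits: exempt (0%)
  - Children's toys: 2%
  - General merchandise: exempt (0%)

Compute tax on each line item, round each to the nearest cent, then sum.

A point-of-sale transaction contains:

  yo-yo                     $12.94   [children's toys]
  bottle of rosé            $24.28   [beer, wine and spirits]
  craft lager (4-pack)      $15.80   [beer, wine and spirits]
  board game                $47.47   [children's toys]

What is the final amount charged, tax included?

$111.45

Yo-yo $12.94: children's toys → 9.5% + 2% municipal = 11.5% → $1.49
Bottle of rosé $24.28: beer, wine and spirits → 10% + 0% municipal = 10% → $2.43
Craft lager (4-pack) $15.80: beer, wine and spirits → 10% + 0% municipal = 10% → $1.58
Board game $47.47: children's toys → 9.5% + 2% municipal = 11.5% → $5.46
Subtotal = $100.49; tax = $10.96; total due = $111.45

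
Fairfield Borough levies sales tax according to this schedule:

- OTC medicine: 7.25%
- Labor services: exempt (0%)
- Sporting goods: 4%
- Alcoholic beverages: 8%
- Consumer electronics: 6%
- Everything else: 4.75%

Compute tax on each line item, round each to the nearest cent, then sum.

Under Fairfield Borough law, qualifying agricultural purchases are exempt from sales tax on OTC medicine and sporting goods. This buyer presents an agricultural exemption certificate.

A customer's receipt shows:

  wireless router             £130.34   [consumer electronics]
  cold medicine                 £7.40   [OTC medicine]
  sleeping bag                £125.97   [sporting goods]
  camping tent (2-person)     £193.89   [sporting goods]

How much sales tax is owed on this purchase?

£7.82

Wireless router £130.34: consumer electronics → 6% → £7.82
Cold medicine £7.40: OTC medicine, buyer-exempt → 0% → £0.00
Sleeping bag £125.97: sporting goods, buyer-exempt → 0% → £0.00
Camping tent (2-person) £193.89: sporting goods, buyer-exempt → 0% → £0.00
Total tax = £7.82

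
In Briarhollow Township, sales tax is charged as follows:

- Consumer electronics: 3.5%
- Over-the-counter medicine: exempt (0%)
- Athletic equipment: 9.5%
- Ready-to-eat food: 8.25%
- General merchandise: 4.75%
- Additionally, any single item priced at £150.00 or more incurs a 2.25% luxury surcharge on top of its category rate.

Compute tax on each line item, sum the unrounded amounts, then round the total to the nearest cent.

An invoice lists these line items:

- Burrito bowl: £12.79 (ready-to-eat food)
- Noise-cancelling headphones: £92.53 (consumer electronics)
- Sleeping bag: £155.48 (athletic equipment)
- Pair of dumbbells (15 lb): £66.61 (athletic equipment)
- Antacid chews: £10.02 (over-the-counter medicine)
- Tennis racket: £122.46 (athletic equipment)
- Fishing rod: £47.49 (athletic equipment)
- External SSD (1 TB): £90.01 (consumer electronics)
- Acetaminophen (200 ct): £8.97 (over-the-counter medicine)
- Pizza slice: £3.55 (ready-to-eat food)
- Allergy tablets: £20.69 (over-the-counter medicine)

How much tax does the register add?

Burrito bowl £12.79: ready-to-eat food → 8.25% → £1.055175
Noise-cancelling headphones £92.53: consumer electronics → 3.5% → £3.23855
Sleeping bag £155.48: athletic equipment → 9.5% + 2.25% surcharge = 11.75% → £18.2689
Pair of dumbbells (15 lb) £66.61: athletic equipment → 9.5% → £6.32795
Antacid chews £10.02: over-the-counter medicine → 0% → £0.00
Tennis racket £122.46: athletic equipment → 9.5% → £11.6337
Fishing rod £47.49: athletic equipment → 9.5% → £4.51155
External SSD (1 TB) £90.01: consumer electronics → 3.5% → £3.15035
Acetaminophen (200 ct) £8.97: over-the-counter medicine → 0% → £0.00
Pizza slice £3.55: ready-to-eat food → 8.25% → £0.292875
Allergy tablets £20.69: over-the-counter medicine → 0% → £0.00
Unrounded tax sum = £48.47905 → £48.48

£48.48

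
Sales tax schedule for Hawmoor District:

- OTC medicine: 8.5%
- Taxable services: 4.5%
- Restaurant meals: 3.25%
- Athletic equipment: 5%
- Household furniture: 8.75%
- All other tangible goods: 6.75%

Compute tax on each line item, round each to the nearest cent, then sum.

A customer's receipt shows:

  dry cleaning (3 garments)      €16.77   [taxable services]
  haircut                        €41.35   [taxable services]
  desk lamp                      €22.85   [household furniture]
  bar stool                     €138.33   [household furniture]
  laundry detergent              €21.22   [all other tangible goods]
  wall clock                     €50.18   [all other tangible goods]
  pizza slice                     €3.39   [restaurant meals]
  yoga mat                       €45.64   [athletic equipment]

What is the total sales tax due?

Dry cleaning (3 garments) €16.77: taxable services → 4.5% → €0.75
Haircut €41.35: taxable services → 4.5% → €1.86
Desk lamp €22.85: household furniture → 8.75% → €2.00
Bar stool €138.33: household furniture → 8.75% → €12.10
Laundry detergent €21.22: all other tangible goods → 6.75% → €1.43
Wall clock €50.18: all other tangible goods → 6.75% → €3.39
Pizza slice €3.39: restaurant meals → 3.25% → €0.11
Yoga mat €45.64: athletic equipment → 5% → €2.28
Total tax = €0.75 + €1.86 + €2.00 + €12.10 + €1.43 + €3.39 + €0.11 + €2.28 = €23.92

€23.92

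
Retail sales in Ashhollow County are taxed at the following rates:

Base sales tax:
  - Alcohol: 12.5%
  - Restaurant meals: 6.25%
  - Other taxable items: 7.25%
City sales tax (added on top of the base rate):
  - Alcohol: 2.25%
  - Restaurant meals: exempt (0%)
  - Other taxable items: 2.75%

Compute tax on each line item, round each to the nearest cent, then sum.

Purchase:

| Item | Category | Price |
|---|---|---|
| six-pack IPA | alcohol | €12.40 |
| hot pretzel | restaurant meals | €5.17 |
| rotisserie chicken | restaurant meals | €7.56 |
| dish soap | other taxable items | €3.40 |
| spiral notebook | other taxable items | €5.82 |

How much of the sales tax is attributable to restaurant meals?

Hot pretzel €5.17: restaurant meals → 6.25% + 0% city = 6.25% → €0.32
Rotisserie chicken €7.56: restaurant meals → 6.25% + 0% city = 6.25% → €0.47
Tax on restaurant meals = €0.32 + €0.47 = €0.79

€0.79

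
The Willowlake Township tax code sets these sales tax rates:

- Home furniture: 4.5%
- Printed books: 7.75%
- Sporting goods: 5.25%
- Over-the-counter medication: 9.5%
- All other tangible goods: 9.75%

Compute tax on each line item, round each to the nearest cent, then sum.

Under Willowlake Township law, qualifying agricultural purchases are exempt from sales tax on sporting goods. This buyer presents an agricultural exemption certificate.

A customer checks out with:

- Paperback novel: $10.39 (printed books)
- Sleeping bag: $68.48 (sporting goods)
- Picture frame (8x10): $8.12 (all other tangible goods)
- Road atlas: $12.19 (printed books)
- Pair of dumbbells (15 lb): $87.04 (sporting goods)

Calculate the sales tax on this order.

$2.54

Paperback novel $10.39: printed books → 7.75% → $0.81
Sleeping bag $68.48: sporting goods, buyer-exempt → 0% → $0.00
Picture frame (8x10) $8.12: all other tangible goods → 9.75% → $0.79
Road atlas $12.19: printed books → 7.75% → $0.94
Pair of dumbbells (15 lb) $87.04: sporting goods, buyer-exempt → 0% → $0.00
Total tax = $0.81 + $0.79 + $0.94 = $2.54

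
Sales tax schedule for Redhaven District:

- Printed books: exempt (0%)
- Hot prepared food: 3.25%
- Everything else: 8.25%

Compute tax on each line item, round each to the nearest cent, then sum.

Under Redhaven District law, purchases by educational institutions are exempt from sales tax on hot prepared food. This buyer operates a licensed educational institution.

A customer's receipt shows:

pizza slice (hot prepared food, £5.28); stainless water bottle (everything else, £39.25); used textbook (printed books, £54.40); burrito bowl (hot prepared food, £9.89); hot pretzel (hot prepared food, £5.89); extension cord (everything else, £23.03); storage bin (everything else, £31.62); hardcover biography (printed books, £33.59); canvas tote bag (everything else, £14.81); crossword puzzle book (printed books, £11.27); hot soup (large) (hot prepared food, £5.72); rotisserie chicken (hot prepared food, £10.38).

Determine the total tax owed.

Pizza slice £5.28: hot prepared food, buyer-exempt → 0% → £0.00
Stainless water bottle £39.25: everything else → 8.25% → £3.24
Used textbook £54.40: printed books → 0% → £0.00
Burrito bowl £9.89: hot prepared food, buyer-exempt → 0% → £0.00
Hot pretzel £5.89: hot prepared food, buyer-exempt → 0% → £0.00
Extension cord £23.03: everything else → 8.25% → £1.90
Storage bin £31.62: everything else → 8.25% → £2.61
Hardcover biography £33.59: printed books → 0% → £0.00
Canvas tote bag £14.81: everything else → 8.25% → £1.22
Crossword puzzle book £11.27: printed books → 0% → £0.00
Hot soup (large) £5.72: hot prepared food, buyer-exempt → 0% → £0.00
Rotisserie chicken £10.38: hot prepared food, buyer-exempt → 0% → £0.00
Total tax = £3.24 + £1.90 + £2.61 + £1.22 = £8.97

£8.97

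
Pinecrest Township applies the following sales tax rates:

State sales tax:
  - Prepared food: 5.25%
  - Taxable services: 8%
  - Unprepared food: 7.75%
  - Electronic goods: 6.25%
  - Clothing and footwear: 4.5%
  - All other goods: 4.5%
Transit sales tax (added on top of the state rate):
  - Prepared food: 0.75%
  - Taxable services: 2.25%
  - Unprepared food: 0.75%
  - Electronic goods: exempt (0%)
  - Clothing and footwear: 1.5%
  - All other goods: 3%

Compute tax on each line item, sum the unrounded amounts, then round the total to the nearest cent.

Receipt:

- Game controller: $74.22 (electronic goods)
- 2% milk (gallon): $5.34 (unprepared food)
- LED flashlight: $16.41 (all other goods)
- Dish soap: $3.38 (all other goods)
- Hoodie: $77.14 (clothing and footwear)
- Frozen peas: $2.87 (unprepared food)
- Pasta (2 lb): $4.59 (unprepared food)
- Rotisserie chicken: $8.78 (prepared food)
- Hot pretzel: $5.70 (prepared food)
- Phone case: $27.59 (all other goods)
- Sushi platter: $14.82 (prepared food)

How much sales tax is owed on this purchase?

Game controller $74.22: electronic goods → 6.25% + 0% transit = 6.25% → $4.63875
2% milk (gallon) $5.34: unprepared food → 7.75% + 0.75% transit = 8.5% → $0.4539
LED flashlight $16.41: all other goods → 4.5% + 3% transit = 7.5% → $1.23075
Dish soap $3.38: all other goods → 4.5% + 3% transit = 7.5% → $0.2535
Hoodie $77.14: clothing and footwear → 4.5% + 1.5% transit = 6% → $4.6284
Frozen peas $2.87: unprepared food → 7.75% + 0.75% transit = 8.5% → $0.24395
Pasta (2 lb) $4.59: unprepared food → 7.75% + 0.75% transit = 8.5% → $0.39015
Rotisserie chicken $8.78: prepared food → 5.25% + 0.75% transit = 6% → $0.5268
Hot pretzel $5.70: prepared food → 5.25% + 0.75% transit = 6% → $0.342
Phone case $27.59: all other goods → 4.5% + 3% transit = 7.5% → $2.06925
Sushi platter $14.82: prepared food → 5.25% + 0.75% transit = 6% → $0.8892
Unrounded tax sum = $15.66665 → $15.67

$15.67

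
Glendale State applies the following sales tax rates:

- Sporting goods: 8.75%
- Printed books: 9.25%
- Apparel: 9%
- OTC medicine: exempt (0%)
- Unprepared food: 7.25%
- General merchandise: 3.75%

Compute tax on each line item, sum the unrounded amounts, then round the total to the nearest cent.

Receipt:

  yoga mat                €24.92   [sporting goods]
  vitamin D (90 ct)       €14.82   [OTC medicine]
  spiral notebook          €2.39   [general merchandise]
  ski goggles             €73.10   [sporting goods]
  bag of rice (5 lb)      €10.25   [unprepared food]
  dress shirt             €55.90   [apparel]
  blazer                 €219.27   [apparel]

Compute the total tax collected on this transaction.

Yoga mat €24.92: sporting goods → 8.75% → €2.1805
Vitamin D (90 ct) €14.82: OTC medicine → 0% → €0.00
Spiral notebook €2.39: general merchandise → 3.75% → €0.089625
Ski goggles €73.10: sporting goods → 8.75% → €6.39625
Bag of rice (5 lb) €10.25: unprepared food → 7.25% → €0.743125
Dress shirt €55.90: apparel → 9% → €5.031
Blazer €219.27: apparel → 9% → €19.7343
Unrounded tax sum = €34.1748 → €34.17

€34.17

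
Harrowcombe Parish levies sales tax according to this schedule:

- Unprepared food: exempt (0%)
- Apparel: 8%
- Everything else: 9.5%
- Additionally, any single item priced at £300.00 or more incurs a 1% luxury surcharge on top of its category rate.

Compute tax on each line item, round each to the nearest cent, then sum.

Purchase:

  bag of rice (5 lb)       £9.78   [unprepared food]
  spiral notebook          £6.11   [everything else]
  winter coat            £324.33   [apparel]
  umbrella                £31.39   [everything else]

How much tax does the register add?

Bag of rice (5 lb) £9.78: unprepared food → 0% → £0.00
Spiral notebook £6.11: everything else → 9.5% → £0.58
Winter coat £324.33: apparel → 8% + 1% surcharge = 9% → £29.19
Umbrella £31.39: everything else → 9.5% → £2.98
Total tax = £0.58 + £29.19 + £2.98 = £32.75

£32.75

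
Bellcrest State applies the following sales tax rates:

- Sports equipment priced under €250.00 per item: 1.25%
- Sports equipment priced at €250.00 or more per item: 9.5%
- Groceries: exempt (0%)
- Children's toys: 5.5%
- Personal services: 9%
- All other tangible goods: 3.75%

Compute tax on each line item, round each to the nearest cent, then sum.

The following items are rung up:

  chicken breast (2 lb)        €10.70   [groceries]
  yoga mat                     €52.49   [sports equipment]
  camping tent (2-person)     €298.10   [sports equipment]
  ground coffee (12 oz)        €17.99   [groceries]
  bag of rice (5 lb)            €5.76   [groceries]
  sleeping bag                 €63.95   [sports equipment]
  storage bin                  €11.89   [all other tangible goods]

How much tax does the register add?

Chicken breast (2 lb) €10.70: groceries → 0% → €0.00
Yoga mat €52.49: sports equipment, under €250.00 → 1.25% → €0.66
Camping tent (2-person) €298.10: sports equipment, €250.00 or more → 9.5% → €28.32
Ground coffee (12 oz) €17.99: groceries → 0% → €0.00
Bag of rice (5 lb) €5.76: groceries → 0% → €0.00
Sleeping bag €63.95: sports equipment, under €250.00 → 1.25% → €0.80
Storage bin €11.89: all other tangible goods → 3.75% → €0.45
Total tax = €0.66 + €28.32 + €0.80 + €0.45 = €30.23

€30.23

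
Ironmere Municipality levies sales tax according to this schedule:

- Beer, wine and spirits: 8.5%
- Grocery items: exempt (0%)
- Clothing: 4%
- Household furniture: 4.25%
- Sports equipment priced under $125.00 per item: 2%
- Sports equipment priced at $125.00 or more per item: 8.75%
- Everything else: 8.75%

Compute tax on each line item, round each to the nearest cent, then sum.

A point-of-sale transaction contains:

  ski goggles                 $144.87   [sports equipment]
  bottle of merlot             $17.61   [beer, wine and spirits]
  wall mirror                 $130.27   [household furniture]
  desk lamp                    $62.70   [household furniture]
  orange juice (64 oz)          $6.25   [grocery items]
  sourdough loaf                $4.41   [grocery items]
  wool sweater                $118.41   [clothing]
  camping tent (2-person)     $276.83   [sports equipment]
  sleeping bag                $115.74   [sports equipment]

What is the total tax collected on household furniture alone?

Wall mirror $130.27: household furniture → 4.25% → $5.54
Desk lamp $62.70: household furniture → 4.25% → $2.66
Tax on household furniture = $5.54 + $2.66 = $8.20

$8.20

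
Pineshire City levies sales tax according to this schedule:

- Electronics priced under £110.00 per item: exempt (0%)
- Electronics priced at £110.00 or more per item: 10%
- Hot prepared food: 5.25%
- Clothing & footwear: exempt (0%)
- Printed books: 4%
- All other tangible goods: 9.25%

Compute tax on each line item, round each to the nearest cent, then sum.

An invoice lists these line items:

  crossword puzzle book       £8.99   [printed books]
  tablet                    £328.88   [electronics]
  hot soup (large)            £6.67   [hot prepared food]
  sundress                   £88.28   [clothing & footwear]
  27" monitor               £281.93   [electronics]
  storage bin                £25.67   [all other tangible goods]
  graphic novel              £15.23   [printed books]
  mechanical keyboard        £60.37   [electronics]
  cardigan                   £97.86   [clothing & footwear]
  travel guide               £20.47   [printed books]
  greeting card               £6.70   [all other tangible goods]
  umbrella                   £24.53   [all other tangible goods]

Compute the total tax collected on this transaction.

£68.48

Crossword puzzle book £8.99: printed books → 4% → £0.36
Tablet £328.88: electronics, £110.00 or more → 10% → £32.89
Hot soup (large) £6.67: hot prepared food → 5.25% → £0.35
Sundress £88.28: clothing & footwear → 0% → £0.00
27" monitor £281.93: electronics, £110.00 or more → 10% → £28.19
Storage bin £25.67: all other tangible goods → 9.25% → £2.37
Graphic novel £15.23: printed books → 4% → £0.61
Mechanical keyboard £60.37: electronics, under £110.00 → 0% → £0.00
Cardigan £97.86: clothing & footwear → 0% → £0.00
Travel guide £20.47: printed books → 4% → £0.82
Greeting card £6.70: all other tangible goods → 9.25% → £0.62
Umbrella £24.53: all other tangible goods → 9.25% → £2.27
Total tax = £0.36 + £32.89 + £0.35 + £28.19 + £2.37 + £0.61 + £0.82 + £0.62 + £2.27 = £68.48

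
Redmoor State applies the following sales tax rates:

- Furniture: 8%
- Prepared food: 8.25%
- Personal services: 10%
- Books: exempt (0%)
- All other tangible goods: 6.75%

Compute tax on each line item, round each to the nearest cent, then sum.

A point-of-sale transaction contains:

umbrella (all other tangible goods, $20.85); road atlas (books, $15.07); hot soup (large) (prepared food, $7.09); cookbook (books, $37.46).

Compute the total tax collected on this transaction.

$1.99

Umbrella $20.85: all other tangible goods → 6.75% → $1.41
Road atlas $15.07: books → 0% → $0.00
Hot soup (large) $7.09: prepared food → 8.25% → $0.58
Cookbook $37.46: books → 0% → $0.00
Total tax = $1.41 + $0.58 = $1.99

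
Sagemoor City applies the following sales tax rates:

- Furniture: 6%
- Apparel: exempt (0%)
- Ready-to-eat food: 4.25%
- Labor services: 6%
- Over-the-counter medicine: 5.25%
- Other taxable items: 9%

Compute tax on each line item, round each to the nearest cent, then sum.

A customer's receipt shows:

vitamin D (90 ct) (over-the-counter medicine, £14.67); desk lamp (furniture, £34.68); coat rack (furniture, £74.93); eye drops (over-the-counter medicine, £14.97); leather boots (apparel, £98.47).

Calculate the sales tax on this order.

Vitamin D (90 ct) £14.67: over-the-counter medicine → 5.25% → £0.77
Desk lamp £34.68: furniture → 6% → £2.08
Coat rack £74.93: furniture → 6% → £4.50
Eye drops £14.97: over-the-counter medicine → 5.25% → £0.79
Leather boots £98.47: apparel → 0% → £0.00
Total tax = £0.77 + £2.08 + £4.50 + £0.79 = £8.14

£8.14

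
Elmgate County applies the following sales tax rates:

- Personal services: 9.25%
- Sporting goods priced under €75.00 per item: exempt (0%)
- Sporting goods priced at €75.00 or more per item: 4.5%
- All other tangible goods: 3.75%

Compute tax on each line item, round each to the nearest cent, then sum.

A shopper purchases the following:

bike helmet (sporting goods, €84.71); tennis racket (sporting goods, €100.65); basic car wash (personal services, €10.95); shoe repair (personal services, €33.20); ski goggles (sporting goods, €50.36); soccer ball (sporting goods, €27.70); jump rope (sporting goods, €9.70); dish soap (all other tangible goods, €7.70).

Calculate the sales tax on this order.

Bike helmet €84.71: sporting goods, €75.00 or more → 4.5% → €3.81
Tennis racket €100.65: sporting goods, €75.00 or more → 4.5% → €4.53
Basic car wash €10.95: personal services → 9.25% → €1.01
Shoe repair €33.20: personal services → 9.25% → €3.07
Ski goggles €50.36: sporting goods, under €75.00 → 0% → €0.00
Soccer ball €27.70: sporting goods, under €75.00 → 0% → €0.00
Jump rope €9.70: sporting goods, under €75.00 → 0% → €0.00
Dish soap €7.70: all other tangible goods → 3.75% → €0.29
Total tax = €3.81 + €4.53 + €1.01 + €3.07 + €0.29 = €12.71

€12.71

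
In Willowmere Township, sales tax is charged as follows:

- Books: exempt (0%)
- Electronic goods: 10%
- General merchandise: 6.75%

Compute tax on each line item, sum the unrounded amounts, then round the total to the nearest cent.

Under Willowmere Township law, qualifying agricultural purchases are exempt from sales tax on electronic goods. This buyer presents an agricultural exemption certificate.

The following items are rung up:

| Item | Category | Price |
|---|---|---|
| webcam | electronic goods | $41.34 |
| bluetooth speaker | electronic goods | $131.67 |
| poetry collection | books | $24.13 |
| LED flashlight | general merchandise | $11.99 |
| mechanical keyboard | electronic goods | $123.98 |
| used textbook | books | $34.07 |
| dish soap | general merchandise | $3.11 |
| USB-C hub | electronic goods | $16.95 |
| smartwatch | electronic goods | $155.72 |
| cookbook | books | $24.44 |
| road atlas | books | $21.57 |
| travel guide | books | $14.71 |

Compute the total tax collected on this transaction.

$1.02

Webcam $41.34: electronic goods, buyer-exempt → 0% → $0.00
Bluetooth speaker $131.67: electronic goods, buyer-exempt → 0% → $0.00
Poetry collection $24.13: books → 0% → $0.00
LED flashlight $11.99: general merchandise → 6.75% → $0.809325
Mechanical keyboard $123.98: electronic goods, buyer-exempt → 0% → $0.00
Used textbook $34.07: books → 0% → $0.00
Dish soap $3.11: general merchandise → 6.75% → $0.209925
USB-C hub $16.95: electronic goods, buyer-exempt → 0% → $0.00
Smartwatch $155.72: electronic goods, buyer-exempt → 0% → $0.00
Cookbook $24.44: books → 0% → $0.00
Road atlas $21.57: books → 0% → $0.00
Travel guide $14.71: books → 0% → $0.00
Unrounded tax sum = $1.01925 → $1.02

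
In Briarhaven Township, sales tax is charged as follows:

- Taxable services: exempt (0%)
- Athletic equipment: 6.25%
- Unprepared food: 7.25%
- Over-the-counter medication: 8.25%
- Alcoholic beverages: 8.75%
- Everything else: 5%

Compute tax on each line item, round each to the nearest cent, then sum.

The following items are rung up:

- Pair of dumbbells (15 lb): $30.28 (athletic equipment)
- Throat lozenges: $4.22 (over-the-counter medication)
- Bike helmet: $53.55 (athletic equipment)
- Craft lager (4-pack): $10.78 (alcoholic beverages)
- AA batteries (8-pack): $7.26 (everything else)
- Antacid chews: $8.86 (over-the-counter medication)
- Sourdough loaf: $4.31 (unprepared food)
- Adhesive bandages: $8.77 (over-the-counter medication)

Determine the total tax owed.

Pair of dumbbells (15 lb) $30.28: athletic equipment → 6.25% → $1.89
Throat lozenges $4.22: over-the-counter medication → 8.25% → $0.35
Bike helmet $53.55: athletic equipment → 6.25% → $3.35
Craft lager (4-pack) $10.78: alcoholic beverages → 8.75% → $0.94
AA batteries (8-pack) $7.26: everything else → 5% → $0.36
Antacid chews $8.86: over-the-counter medication → 8.25% → $0.73
Sourdough loaf $4.31: unprepared food → 7.25% → $0.31
Adhesive bandages $8.77: over-the-counter medication → 8.25% → $0.72
Total tax = $1.89 + $0.35 + $3.35 + $0.94 + $0.36 + $0.73 + $0.31 + $0.72 = $8.65

$8.65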